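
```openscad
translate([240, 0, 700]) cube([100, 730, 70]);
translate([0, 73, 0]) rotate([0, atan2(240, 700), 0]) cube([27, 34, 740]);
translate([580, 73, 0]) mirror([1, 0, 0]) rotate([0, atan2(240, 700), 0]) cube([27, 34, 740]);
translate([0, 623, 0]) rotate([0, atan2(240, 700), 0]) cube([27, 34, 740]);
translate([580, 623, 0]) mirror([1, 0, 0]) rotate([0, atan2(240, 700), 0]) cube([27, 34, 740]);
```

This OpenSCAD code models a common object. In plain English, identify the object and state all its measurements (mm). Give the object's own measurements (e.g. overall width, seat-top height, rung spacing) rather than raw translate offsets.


A sawhorse. A 100×730×70 mm beam (x, y, z) sits on two A-frame leg pairs. Each pair is two raked legs of 27×34 mm section (34 mm along y) splaying symmetrically in x. Each leg rises 700 mm vertically over 240 mm of horizontal reach and is 740 mm long along its own axis. Every leg's outer bottom edge rests on the floor and its outer top edge meets a bottom edge of the beam — the left legs (tilting toward +x) meet the beam's −x bottom edge, the right legs (their mirror images, tilting toward −x) meet its +x bottom edge — so the leg tops tuck under the beam, the beam's underside is 700 mm above the floor, and the feet are 580 mm apart outside-to-outside with the beam centred between them. The two leg pairs are set in 73 mm from either end of the beam.


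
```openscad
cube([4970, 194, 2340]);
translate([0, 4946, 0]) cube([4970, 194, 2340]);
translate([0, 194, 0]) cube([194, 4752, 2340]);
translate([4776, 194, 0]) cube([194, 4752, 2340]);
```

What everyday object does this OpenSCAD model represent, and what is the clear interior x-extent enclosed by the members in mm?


A house (or room) frame. The interior width is 4582 mm.

Four 2340 mm walls enclosing a rectangle with no floor or roof — a room or house frame. Outside width is 4970 mm and wall thickness is 194 mm, so the interior width is 4970 − 2 × 194 = 4582 mm.


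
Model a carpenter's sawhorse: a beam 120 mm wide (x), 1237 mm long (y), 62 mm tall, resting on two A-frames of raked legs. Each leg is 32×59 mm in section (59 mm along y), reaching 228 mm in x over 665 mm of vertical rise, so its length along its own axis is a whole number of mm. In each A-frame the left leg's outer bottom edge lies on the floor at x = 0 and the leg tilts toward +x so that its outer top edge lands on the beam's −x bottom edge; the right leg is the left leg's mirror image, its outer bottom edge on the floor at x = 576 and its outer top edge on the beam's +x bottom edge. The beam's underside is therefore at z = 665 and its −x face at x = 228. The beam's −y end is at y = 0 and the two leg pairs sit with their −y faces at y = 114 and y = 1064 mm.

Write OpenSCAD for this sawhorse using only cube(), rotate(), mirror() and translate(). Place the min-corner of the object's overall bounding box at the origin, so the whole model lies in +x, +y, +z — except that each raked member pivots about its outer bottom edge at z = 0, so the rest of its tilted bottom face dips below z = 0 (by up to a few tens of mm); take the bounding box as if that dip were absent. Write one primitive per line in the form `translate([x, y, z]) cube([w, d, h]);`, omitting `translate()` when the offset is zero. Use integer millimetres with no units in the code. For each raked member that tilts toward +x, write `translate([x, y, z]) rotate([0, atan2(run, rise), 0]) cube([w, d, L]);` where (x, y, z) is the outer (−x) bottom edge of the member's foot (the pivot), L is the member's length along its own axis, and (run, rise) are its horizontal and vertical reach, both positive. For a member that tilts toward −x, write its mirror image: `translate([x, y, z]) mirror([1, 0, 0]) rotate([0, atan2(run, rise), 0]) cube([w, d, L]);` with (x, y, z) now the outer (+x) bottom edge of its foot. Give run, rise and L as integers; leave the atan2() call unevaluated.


translate([228, 0, 665]) cube([120, 1237, 62]);
translate([0, 114, 0]) rotate([0, atan2(228, 665), 0]) cube([32, 59, 703]);
translate([576, 114, 0]) mirror([1, 0, 0]) rotate([0, atan2(228, 665), 0]) cube([32, 59, 703]);
translate([0, 1064, 0]) rotate([0, atan2(228, 665), 0]) cube([32, 59, 703]);
translate([576, 1064, 0]) mirror([1, 0, 0]) rotate([0, atan2(228, 665), 0]) cube([32, 59, 703]);


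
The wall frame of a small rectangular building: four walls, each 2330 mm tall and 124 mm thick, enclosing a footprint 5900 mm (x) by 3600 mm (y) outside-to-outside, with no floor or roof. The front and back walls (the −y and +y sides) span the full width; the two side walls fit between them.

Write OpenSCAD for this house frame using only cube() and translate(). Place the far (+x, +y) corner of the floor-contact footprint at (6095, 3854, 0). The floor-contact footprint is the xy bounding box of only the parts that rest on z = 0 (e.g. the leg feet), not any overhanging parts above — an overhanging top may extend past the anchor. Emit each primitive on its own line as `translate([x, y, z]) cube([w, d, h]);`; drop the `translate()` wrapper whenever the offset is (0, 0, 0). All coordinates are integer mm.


translate([195, 254, 0]) cube([5900, 124, 2330]);
translate([195, 3730, 0]) cube([5900, 124, 2330]);
translate([195, 378, 0]) cube([124, 3352, 2330]);
translate([5971, 378, 0]) cube([124, 3352, 2330]);


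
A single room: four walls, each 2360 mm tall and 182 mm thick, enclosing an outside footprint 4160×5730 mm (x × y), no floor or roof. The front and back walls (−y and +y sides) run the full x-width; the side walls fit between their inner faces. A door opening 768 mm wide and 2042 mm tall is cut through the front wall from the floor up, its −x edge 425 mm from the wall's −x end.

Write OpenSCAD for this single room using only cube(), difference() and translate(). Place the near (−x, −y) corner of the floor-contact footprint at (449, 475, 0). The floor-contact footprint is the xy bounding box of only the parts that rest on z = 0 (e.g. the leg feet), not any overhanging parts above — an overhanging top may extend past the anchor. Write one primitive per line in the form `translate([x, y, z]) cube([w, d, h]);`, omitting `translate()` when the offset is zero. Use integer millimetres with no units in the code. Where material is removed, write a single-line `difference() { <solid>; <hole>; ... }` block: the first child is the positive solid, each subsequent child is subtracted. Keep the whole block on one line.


difference() { translate([449, 475, 0]) cube([4160, 182, 2360]); translate([874, 475, 0]) cube([768, 182, 2042]); }
translate([449, 6023, 0]) cube([4160, 182, 2360]);
translate([449, 657, 0]) cube([182, 5366, 2360]);
translate([4427, 657, 0]) cube([182, 5366, 2360]);


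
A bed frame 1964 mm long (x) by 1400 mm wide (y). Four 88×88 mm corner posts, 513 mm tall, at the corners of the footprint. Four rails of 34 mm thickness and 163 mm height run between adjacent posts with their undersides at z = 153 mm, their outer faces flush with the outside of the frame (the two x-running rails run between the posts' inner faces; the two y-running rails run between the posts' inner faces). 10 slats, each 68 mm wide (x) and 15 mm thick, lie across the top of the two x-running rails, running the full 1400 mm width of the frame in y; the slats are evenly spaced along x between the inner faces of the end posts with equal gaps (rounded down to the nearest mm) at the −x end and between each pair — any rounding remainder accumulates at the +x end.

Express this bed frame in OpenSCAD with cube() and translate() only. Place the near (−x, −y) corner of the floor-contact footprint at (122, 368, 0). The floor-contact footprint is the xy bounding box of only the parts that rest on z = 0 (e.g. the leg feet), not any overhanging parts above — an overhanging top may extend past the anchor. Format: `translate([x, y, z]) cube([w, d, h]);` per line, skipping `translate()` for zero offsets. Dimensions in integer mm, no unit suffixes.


translate([122, 368, 0]) cube([88, 88, 513]);
translate([122, 1680, 0]) cube([88, 88, 513]);
translate([1998, 368, 0]) cube([88, 88, 513]);
translate([1998, 1680, 0]) cube([88, 88, 513]);
translate([210, 368, 153]) cube([1788, 34, 163]);
translate([210, 1734, 153]) cube([1788, 34, 163]);
translate([122, 456, 153]) cube([34, 1224, 163]);
translate([2052, 456, 153]) cube([34, 1224, 163]);
translate([310, 368, 316]) cube([68, 1400, 15]);
translate([478, 368, 316]) cube([68, 1400, 15]);
translate([646, 368, 316]) cube([68, 1400, 15]);
translate([814, 368, 316]) cube([68, 1400, 15]);
translate([982, 368, 316]) cube([68, 1400, 15]);
translate([1150, 368, 316]) cube([68, 1400, 15]);
translate([1318, 368, 316]) cube([68, 1400, 15]);
translate([1486, 368, 316]) cube([68, 1400, 15]);
translate([1654, 368, 316]) cube([68, 1400, 15]);
translate([1822, 368, 316]) cube([68, 1400, 15]);


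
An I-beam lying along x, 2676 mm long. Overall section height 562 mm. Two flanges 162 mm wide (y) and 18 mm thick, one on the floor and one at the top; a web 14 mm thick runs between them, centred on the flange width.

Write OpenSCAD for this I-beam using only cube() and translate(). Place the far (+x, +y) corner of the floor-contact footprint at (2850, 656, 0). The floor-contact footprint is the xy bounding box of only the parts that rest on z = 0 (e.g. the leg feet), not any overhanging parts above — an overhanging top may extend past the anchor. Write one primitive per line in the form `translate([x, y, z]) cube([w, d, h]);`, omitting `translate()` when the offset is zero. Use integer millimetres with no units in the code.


translate([174, 494, 0]) cube([2676, 162, 18]);
translate([174, 568, 18]) cube([2676, 14, 526]);
translate([174, 494, 544]) cube([2676, 162, 18]);


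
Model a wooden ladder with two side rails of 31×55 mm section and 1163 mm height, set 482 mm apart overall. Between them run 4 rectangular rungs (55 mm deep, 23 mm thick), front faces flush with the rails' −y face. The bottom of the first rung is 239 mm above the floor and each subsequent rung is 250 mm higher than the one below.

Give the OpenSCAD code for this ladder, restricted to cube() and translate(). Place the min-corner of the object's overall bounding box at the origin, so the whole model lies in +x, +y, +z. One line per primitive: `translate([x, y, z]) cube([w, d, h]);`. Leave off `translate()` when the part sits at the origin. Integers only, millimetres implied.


cube([31, 55, 1163]);
translate([451, 0, 0]) cube([31, 55, 1163]);
translate([31, 0, 239]) cube([420, 55, 23]);
translate([31, 0, 489]) cube([420, 55, 23]);
translate([31, 0, 739]) cube([420, 55, 23]);
translate([31, 0, 989]) cube([420, 55, 23]);


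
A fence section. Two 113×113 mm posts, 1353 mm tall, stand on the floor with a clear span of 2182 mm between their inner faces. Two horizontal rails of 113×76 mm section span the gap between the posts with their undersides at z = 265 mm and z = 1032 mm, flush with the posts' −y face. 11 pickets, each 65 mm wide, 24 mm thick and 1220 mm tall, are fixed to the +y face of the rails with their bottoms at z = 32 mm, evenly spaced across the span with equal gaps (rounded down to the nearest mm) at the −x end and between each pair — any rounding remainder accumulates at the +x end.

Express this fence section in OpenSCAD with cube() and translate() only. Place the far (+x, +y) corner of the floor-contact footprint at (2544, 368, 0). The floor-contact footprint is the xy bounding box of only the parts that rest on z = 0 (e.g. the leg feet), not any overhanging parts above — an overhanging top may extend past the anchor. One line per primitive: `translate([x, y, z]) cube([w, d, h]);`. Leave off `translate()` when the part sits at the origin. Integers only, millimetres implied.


translate([136, 255, 0]) cube([113, 113, 1353]);
translate([2431, 255, 0]) cube([113, 113, 1353]);
translate([249, 255, 265]) cube([2182, 113, 76]);
translate([249, 255, 1032]) cube([2182, 113, 76]);
translate([371, 368, 32]) cube([65, 24, 1220]);
translate([558, 368, 32]) cube([65, 24, 1220]);
translate([745, 368, 32]) cube([65, 24, 1220]);
translate([932, 368, 32]) cube([65, 24, 1220]);
translate([1119, 368, 32]) cube([65, 24, 1220]);
translate([1306, 368, 32]) cube([65, 24, 1220]);
translate([1493, 368, 32]) cube([65, 24, 1220]);
translate([1680, 368, 32]) cube([65, 24, 1220]);
translate([1867, 368, 32]) cube([65, 24, 1220]);
translate([2054, 368, 32]) cube([65, 24, 1220]);
translate([2241, 368, 32]) cube([65, 24, 1220]);


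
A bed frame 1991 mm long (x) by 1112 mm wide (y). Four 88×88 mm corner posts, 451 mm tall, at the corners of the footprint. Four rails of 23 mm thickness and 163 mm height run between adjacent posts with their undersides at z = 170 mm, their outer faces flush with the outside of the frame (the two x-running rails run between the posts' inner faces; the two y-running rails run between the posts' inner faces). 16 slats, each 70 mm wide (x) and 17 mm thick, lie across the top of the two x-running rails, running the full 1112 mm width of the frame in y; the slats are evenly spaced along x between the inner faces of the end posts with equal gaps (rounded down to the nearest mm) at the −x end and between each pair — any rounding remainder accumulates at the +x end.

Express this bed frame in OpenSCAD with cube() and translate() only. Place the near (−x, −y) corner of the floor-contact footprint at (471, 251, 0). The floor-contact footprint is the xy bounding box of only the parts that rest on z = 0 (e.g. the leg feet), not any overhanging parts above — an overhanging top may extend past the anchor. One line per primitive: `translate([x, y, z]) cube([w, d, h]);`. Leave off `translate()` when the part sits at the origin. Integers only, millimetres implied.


translate([471, 251, 0]) cube([88, 88, 451]);
translate([471, 1275, 0]) cube([88, 88, 451]);
translate([2374, 251, 0]) cube([88, 88, 451]);
translate([2374, 1275, 0]) cube([88, 88, 451]);
translate([559, 251, 170]) cube([1815, 23, 163]);
translate([559, 1340, 170]) cube([1815, 23, 163]);
translate([471, 339, 170]) cube([23, 936, 163]);
translate([2439, 339, 170]) cube([23, 936, 163]);
translate([599, 251, 333]) cube([70, 1112, 17]);
translate([709, 251, 333]) cube([70, 1112, 17]);
translate([819, 251, 333]) cube([70, 1112, 17]);
translate([929, 251, 333]) cube([70, 1112, 17]);
translate([1039, 251, 333]) cube([70, 1112, 17]);
translate([1149, 251, 333]) cube([70, 1112, 17]);
translate([1259, 251, 333]) cube([70, 1112, 17]);
translate([1369, 251, 333]) cube([70, 1112, 17]);
translate([1479, 251, 333]) cube([70, 1112, 17]);
translate([1589, 251, 333]) cube([70, 1112, 17]);
translate([1699, 251, 333]) cube([70, 1112, 17]);
translate([1809, 251, 333]) cube([70, 1112, 17]);
translate([1919, 251, 333]) cube([70, 1112, 17]);
translate([2029, 251, 333]) cube([70, 1112, 17]);
translate([2139, 251, 333]) cube([70, 1112, 17]);
translate([2249, 251, 333]) cube([70, 1112, 17]);


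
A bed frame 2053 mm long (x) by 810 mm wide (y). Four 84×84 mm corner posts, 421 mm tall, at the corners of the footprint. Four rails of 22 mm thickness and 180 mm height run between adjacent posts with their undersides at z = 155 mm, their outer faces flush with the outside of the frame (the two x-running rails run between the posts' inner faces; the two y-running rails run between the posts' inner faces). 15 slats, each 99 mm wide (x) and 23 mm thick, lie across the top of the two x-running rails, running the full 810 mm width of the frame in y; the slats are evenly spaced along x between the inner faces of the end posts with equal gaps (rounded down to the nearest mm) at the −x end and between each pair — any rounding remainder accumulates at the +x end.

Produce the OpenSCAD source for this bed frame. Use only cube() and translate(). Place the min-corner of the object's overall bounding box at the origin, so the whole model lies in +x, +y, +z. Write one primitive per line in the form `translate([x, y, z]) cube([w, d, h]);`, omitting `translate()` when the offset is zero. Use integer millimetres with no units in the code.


// slat z = rail_z + rail_h = 155 + 180 = 335
// slat gap = ⌊(1885 − 15·99) / 16⌋ = 25
cube([84, 84, 421]);
translate([0, 726, 0]) cube([84, 84, 421]);
translate([1969, 0, 0]) cube([84, 84, 421]);
translate([1969, 726, 0]) cube([84, 84, 421]);
translate([84, 0, 155]) cube([1885, 22, 180]);
translate([84, 788, 155]) cube([1885, 22, 180]);
translate([0, 84, 155]) cube([22, 642, 180]);
translate([2031, 84, 155]) cube([22, 642, 180]);
translate([109, 0, 335]) cube([99, 810, 23]);
translate([233, 0, 335]) cube([99, 810, 23]);
translate([357, 0, 335]) cube([99, 810, 23]);
translate([481, 0, 335]) cube([99, 810, 23]);
translate([605, 0, 335]) cube([99, 810, 23]);
translate([729, 0, 335]) cube([99, 810, 23]);
translate([853, 0, 335]) cube([99, 810, 23]);
translate([977, 0, 335]) cube([99, 810, 23]);
translate([1101, 0, 335]) cube([99, 810, 23]);
translate([1225, 0, 335]) cube([99, 810, 23]);
translate([1349, 0, 335]) cube([99, 810, 23]);
translate([1473, 0, 335]) cube([99, 810, 23]);
translate([1597, 0, 335]) cube([99, 810, 23]);
translate([1721, 0, 335]) cube([99, 810, 23]);
translate([1845, 0, 335]) cube([99, 810, 23]);


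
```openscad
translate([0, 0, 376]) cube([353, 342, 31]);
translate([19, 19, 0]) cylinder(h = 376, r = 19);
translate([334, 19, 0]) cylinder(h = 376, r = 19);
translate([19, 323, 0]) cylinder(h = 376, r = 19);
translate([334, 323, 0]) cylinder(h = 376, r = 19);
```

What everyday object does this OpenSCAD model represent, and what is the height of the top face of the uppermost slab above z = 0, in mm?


A stool. The seat height is 407 mm.

A 353×342×31 slab at z = 376 on four corner cylinders — a stool. The seat top is 376 + 31 = 407 mm.


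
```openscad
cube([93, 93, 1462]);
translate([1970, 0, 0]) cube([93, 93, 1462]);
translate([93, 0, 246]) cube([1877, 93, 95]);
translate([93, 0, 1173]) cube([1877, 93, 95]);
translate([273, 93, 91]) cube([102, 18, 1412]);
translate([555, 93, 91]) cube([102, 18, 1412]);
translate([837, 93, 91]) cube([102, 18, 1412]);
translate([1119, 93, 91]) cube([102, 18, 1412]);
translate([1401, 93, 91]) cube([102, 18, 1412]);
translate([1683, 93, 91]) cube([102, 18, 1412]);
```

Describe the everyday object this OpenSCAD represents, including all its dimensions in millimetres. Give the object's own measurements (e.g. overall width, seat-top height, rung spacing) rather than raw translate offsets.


A fence section. Two 93×93 mm posts, 1462 mm tall, stand on the floor with a clear span of 1877 mm between their inner faces. Two horizontal rails of 93×95 mm section span the gap between the posts with their undersides at z = 246 mm and z = 1173 mm, flush with the posts' −y face. 6 pickets, each 102 mm wide, 18 mm thick and 1412 mm tall, are fixed to the +y face of the rails with their bottoms at z = 91 mm, spaced across the span with a 180 mm gap after the −x post and between neighbouring pickets, with 185 mm left before the +x post.


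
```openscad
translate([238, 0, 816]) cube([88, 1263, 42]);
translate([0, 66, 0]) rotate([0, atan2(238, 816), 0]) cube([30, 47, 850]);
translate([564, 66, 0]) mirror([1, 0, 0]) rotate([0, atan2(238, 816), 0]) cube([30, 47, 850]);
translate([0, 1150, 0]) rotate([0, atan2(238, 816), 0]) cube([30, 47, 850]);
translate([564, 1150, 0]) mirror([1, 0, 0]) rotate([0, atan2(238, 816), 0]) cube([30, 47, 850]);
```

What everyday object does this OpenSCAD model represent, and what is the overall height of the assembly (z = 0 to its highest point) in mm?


A sawhorse. The overall height is 858 mm.

A beam across two mirrored pairs of raked legs — a sawhorse. The beam's underside is at z = 816 (matching the legs' vertical rise in atan2(238, 816)) and the beam is 42 mm tall, so its top is at 816 + 42 = 858 mm. The raked legs top out at the beam's underside, so that is the highest point.


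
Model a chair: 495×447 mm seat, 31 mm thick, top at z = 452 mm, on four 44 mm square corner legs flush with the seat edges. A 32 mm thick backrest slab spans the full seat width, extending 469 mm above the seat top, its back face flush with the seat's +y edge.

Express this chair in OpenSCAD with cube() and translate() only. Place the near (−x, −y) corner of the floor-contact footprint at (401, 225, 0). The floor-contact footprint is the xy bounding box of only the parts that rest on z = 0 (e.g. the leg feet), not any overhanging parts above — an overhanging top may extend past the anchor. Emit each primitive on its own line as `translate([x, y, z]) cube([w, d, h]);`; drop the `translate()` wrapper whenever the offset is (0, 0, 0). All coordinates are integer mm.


// leg_h = 452 - 31 = 421
translate([401, 225, 421]) cube([495, 447, 31]);
translate([401, 225, 0]) cube([44, 44, 421]);
translate([852, 225, 0]) cube([44, 44, 421]);
translate([401, 628, 0]) cube([44, 44, 421]);
translate([852, 628, 0]) cube([44, 44, 421]);
translate([401, 640, 452]) cube([495, 32, 469]);


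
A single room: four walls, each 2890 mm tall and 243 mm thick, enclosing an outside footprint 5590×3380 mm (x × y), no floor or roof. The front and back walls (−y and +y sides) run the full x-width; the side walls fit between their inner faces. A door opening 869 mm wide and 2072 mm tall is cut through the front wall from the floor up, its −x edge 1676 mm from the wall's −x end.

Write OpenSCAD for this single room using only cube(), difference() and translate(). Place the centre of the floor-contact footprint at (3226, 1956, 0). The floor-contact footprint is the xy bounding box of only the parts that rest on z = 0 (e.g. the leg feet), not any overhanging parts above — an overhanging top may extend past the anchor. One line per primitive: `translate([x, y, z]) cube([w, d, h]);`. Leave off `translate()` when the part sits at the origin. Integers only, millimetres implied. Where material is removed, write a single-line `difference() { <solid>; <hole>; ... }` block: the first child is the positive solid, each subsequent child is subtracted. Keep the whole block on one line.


difference() { translate([431, 266, 0]) cube([5590, 243, 2890]); translate([2107, 266, 0]) cube([869, 243, 2072]); }
translate([431, 3403, 0]) cube([5590, 243, 2890]);
translate([431, 509, 0]) cube([243, 2894, 2890]);
translate([5778, 509, 0]) cube([243, 2894, 2890]);


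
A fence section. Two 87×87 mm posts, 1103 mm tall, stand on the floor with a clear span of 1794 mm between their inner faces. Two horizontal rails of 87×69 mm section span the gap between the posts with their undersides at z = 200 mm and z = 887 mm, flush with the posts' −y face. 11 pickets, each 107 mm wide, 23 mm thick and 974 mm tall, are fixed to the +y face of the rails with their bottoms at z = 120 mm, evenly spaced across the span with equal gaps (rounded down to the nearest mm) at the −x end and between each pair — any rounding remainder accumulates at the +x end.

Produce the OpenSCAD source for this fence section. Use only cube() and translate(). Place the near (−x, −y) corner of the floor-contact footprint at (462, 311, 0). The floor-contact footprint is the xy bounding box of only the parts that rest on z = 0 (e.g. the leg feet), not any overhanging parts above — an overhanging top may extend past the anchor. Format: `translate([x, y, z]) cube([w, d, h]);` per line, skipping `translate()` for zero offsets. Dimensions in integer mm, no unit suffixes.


translate([462, 311, 0]) cube([87, 87, 1103]);
translate([2343, 311, 0]) cube([87, 87, 1103]);
translate([549, 311, 200]) cube([1794, 87, 69]);
translate([549, 311, 887]) cube([1794, 87, 69]);
translate([600, 398, 120]) cube([107, 23, 974]);
translate([758, 398, 120]) cube([107, 23, 974]);
translate([916, 398, 120]) cube([107, 23, 974]);
translate([1074, 398, 120]) cube([107, 23, 974]);
translate([1232, 398, 120]) cube([107, 23, 974]);
translate([1390, 398, 120]) cube([107, 23, 974]);
translate([1548, 398, 120]) cube([107, 23, 974]);
translate([1706, 398, 120]) cube([107, 23, 974]);
translate([1864, 398, 120]) cube([107, 23, 974]);
translate([2022, 398, 120]) cube([107, 23, 974]);
translate([2180, 398, 120]) cube([107, 23, 974]);


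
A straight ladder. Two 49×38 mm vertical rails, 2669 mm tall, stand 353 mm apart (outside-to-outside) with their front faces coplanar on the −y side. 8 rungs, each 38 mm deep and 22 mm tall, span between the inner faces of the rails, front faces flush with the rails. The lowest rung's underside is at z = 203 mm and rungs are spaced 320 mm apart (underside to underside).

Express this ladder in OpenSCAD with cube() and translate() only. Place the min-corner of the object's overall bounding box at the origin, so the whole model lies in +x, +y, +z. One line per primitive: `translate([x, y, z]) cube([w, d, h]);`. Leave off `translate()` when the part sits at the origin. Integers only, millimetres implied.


cube([49, 38, 2669]);
translate([304, 0, 0]) cube([49, 38, 2669]);
translate([49, 0, 203]) cube([255, 38, 22]);
translate([49, 0, 523]) cube([255, 38, 22]);
translate([49, 0, 843]) cube([255, 38, 22]);
translate([49, 0, 1163]) cube([255, 38, 22]);
translate([49, 0, 1483]) cube([255, 38, 22]);
translate([49, 0, 1803]) cube([255, 38, 22]);
translate([49, 0, 2123]) cube([255, 38, 22]);
translate([49, 0, 2443]) cube([255, 38, 22]);


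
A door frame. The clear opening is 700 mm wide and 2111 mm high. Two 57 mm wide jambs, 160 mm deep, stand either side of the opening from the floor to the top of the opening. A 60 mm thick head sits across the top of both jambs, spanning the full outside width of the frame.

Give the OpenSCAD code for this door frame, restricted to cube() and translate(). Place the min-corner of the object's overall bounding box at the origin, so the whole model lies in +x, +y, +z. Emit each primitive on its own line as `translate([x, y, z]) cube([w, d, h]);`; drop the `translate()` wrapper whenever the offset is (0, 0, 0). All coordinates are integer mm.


cube([57, 160, 2111]);
translate([757, 0, 0]) cube([57, 160, 2111]);
translate([0, 0, 2111]) cube([814, 160, 60]);


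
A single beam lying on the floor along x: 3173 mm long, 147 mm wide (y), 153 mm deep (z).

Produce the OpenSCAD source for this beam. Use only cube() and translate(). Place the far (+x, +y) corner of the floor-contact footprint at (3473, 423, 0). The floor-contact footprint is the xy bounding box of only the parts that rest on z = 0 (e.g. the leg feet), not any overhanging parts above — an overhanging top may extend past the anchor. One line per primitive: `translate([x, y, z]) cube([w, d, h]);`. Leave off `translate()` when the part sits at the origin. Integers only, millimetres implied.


translate([300, 276, 0]) cube([3173, 147, 153]);


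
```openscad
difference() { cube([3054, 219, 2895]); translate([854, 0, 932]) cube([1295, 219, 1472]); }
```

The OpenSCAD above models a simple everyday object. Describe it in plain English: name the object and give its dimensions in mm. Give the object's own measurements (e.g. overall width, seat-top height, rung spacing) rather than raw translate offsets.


A wall 3054 mm long (x), 219 mm thick (y), 2895 mm tall, with a rectangular window opening cut through it. The opening is 1295 mm wide and 1472 mm tall; its sill is at z = 932 mm and its near (−x) edge is 854 mm from the wall's −x end. The opening passes through the full wall thickness.


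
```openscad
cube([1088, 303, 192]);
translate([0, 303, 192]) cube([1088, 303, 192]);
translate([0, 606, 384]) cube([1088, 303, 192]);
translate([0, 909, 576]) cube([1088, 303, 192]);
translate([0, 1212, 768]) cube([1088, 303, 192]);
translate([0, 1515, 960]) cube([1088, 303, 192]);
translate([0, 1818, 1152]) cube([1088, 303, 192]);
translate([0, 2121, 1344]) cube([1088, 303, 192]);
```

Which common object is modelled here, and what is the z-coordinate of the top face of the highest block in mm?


A staircase. The total rise is 1536 mm.

8 identical blocks, each offset up and back from the previous — a staircase. Each step is 192 mm tall and there are 8 of them, so the total rise is 8 × 192 = 1536 mm.


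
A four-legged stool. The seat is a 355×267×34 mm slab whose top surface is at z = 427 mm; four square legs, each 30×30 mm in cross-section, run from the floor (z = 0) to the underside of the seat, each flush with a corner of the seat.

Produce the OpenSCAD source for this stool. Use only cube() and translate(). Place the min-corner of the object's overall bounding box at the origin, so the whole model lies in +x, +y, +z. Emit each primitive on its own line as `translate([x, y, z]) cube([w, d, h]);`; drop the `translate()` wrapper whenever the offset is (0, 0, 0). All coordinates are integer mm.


translate([0, 0, 393]) cube([355, 267, 34]);
cube([30, 30, 393]);
translate([325, 0, 0]) cube([30, 30, 393]);
translate([0, 237, 0]) cube([30, 30, 393]);
translate([325, 237, 0]) cube([30, 30, 393]);


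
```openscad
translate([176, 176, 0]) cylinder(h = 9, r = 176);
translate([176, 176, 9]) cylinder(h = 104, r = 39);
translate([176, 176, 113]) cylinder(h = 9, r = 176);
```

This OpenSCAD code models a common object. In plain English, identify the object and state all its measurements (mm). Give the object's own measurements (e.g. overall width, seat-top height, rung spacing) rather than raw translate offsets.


A spool: two coaxial disc flanges of radius 176 mm and thickness 9 mm, joined by a core cylinder of radius 39 mm and height 104 mm. The lower flange rests on z = 0 and the three cylinders share a vertical axis.


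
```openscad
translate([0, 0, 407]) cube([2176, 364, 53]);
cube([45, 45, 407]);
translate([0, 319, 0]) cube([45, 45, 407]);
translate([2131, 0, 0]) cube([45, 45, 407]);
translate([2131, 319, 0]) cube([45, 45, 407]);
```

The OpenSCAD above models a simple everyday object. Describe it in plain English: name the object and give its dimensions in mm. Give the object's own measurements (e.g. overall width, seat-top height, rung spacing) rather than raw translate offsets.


A long wooden bench with a 2176 mm (x) × 364 mm (y) seat, 53 mm thick, its top surface 460 mm above the floor. Four 45 mm square legs at the seat corners, flush with the edges, run from z = 0 to the seat underside.


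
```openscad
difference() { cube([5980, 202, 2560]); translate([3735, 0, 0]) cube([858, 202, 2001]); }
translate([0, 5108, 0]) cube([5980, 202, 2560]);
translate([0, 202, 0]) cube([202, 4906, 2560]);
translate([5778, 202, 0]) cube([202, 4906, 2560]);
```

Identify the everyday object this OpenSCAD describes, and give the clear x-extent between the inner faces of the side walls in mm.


A single room. The interior width is 5576 mm.

Four walls enclosing a rectangle with a door in the front wall — a room. Outside width 5980 minus two 202 mm walls gives 5576 mm.


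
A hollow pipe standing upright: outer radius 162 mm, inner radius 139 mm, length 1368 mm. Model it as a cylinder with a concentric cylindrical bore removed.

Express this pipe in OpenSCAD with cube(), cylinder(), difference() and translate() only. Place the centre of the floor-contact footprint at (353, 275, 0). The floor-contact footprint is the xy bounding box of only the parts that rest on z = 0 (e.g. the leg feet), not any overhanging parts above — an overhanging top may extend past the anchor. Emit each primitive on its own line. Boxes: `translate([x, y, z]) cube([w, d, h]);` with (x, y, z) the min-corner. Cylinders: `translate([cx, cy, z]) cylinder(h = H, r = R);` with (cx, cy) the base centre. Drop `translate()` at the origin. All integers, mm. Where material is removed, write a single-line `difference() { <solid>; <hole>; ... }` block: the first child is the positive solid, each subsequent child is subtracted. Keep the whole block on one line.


difference() { translate([353, 275, 0]) cylinder(h = 1368, r = 162); translate([353, 275, 0]) cylinder(h = 1368, r = 139); }


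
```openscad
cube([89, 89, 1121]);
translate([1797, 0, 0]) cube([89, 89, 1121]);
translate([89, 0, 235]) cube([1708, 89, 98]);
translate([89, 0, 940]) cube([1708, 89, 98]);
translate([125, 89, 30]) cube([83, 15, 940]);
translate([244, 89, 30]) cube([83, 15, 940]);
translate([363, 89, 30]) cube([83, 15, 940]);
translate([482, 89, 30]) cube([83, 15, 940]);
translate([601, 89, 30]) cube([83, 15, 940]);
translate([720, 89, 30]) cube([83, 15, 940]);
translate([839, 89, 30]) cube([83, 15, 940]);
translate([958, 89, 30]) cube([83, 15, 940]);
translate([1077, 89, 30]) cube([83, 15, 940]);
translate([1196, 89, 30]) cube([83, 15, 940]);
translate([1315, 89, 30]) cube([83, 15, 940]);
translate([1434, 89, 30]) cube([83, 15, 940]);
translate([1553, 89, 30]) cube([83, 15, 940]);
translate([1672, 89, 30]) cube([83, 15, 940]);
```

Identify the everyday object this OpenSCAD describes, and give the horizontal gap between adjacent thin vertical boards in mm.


A fence section. The picket gap is 36 mm.

Two posts, two rails, 14 pickets — a fence section. Span 1708 mm holds 14 pickets of 83 mm with 15 equal gaps: ⌊(1708 − 14·83) / 15⌋ = 36 mm.


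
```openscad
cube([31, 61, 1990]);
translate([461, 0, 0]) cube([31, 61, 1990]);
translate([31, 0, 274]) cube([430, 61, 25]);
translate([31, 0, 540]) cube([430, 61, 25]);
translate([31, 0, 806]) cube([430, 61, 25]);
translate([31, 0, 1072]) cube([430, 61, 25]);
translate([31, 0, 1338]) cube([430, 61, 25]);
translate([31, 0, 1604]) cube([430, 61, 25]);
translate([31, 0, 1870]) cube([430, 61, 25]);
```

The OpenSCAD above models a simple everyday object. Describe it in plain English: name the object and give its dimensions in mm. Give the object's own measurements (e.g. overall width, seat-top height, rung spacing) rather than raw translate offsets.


A straight ladder. Two 31×61 mm vertical rails, 1990 mm tall, stand 492 mm apart (outside-to-outside) with their front faces coplanar on the −y side. 7 rungs, each 61 mm deep and 25 mm tall, span between the inner faces of the rails, front faces flush with the rails. The lowest rung's underside is at z = 274 mm and rungs are spaced 266 mm apart (underside to underside).


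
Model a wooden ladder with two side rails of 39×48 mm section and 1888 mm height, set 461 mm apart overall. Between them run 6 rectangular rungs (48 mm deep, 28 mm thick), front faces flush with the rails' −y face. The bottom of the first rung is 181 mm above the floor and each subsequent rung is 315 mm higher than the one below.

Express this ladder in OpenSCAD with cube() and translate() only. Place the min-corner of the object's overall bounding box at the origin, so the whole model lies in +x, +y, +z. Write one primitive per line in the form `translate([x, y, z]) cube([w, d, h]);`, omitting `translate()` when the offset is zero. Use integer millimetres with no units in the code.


cube([39, 48, 1888]);
translate([422, 0, 0]) cube([39, 48, 1888]);
translate([39, 0, 181]) cube([383, 48, 28]);
translate([39, 0, 496]) cube([383, 48, 28]);
translate([39, 0, 811]) cube([383, 48, 28]);
translate([39, 0, 1126]) cube([383, 48, 28]);
translate([39, 0, 1441]) cube([383, 48, 28]);
translate([39, 0, 1756]) cube([383, 48, 28]);


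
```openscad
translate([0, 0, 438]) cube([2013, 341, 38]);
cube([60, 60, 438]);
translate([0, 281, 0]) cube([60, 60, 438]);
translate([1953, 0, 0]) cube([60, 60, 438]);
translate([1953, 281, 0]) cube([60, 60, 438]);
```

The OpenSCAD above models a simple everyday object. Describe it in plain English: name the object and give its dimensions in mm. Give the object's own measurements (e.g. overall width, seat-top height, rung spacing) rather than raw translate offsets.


A long wooden bench with a 2013 mm (x) × 341 mm (y) seat, 38 mm thick, its top surface 476 mm above the floor. Four 60 mm square legs at the seat corners, flush with the edges, run from z = 0 to the seat underside.


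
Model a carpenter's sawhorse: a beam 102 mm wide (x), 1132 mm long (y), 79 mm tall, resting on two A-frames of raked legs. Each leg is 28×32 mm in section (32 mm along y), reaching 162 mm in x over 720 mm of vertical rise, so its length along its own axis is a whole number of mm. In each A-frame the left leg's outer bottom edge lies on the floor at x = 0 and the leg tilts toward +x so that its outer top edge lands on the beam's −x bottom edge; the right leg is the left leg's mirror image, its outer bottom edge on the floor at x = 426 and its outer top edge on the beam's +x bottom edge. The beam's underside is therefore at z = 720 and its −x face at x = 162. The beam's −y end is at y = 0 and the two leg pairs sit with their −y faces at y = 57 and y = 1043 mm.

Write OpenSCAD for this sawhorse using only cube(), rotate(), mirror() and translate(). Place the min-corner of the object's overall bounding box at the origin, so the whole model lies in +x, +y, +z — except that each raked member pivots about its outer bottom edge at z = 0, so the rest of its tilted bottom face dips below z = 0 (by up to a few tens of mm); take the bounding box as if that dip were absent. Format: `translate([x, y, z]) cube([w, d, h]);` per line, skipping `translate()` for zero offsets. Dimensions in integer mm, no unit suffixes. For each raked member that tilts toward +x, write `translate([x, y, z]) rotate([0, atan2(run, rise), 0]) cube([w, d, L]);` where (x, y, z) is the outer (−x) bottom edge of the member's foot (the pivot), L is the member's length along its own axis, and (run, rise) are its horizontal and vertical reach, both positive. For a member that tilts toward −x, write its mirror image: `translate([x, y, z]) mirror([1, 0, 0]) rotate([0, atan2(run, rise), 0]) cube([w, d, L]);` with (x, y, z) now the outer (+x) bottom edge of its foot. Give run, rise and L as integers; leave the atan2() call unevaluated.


translate([162, 0, 720]) cube([102, 1132, 79]);
translate([0, 57, 0]) rotate([0, atan2(162, 720), 0]) cube([28, 32, 738]);
translate([426, 57, 0]) mirror([1, 0, 0]) rotate([0, atan2(162, 720), 0]) cube([28, 32, 738]);
translate([0, 1043, 0]) rotate([0, atan2(162, 720), 0]) cube([28, 32, 738]);
translate([426, 1043, 0]) mirror([1, 0, 0]) rotate([0, atan2(162, 720), 0]) cube([28, 32, 738]);


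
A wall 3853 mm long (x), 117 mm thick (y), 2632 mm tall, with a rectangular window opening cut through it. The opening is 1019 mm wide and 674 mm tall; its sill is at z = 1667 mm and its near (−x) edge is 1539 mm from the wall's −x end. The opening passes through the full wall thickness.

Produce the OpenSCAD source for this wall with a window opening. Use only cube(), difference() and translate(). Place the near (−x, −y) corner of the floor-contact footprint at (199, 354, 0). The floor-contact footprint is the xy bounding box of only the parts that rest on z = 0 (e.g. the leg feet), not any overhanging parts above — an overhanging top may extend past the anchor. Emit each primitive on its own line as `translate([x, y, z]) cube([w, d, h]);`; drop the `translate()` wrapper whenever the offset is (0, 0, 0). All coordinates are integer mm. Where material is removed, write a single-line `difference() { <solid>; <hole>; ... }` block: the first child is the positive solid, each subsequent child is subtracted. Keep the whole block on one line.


difference() { translate([199, 354, 0]) cube([3853, 117, 2632]); translate([1738, 354, 1667]) cube([1019, 117, 674]); }


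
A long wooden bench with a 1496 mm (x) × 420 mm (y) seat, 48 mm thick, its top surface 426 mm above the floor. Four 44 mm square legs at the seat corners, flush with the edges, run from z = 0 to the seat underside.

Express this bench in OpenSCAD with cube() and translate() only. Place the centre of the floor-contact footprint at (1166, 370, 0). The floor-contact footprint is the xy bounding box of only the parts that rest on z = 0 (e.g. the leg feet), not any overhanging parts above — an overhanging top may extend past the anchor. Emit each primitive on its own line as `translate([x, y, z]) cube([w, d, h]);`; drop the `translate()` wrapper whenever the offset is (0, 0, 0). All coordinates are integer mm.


translate([418, 160, 378]) cube([1496, 420, 48]);
translate([418, 160, 0]) cube([44, 44, 378]);
translate([418, 536, 0]) cube([44, 44, 378]);
translate([1870, 160, 0]) cube([44, 44, 378]);
translate([1870, 536, 0]) cube([44, 44, 378]);
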